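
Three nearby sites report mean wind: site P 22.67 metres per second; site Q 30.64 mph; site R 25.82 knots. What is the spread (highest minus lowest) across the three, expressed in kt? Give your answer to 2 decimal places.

18.25 kt

site P: 22.67 m/s = 44.0670 kt.
site Q: 30.64 mph = 26.6254 kt.
Spread: 44.0670 − 25.8200 = 18.25 kt.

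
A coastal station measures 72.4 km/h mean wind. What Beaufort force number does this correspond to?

72.4 km/h = 20.1 m/s, which is Beaufort 8 (gale, 17.2–20.7 m/s).

Beaufort force 8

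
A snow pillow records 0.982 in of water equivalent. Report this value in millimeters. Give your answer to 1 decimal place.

1 in = 25.4 mm, so 0.982 × 25.4 = 24.9 mm.

24.9 mm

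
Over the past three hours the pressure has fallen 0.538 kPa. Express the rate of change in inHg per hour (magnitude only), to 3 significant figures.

0.0530 inHg per hour

0.538 kPa / 3 h × 0.2953 inHg/kPa = 0.0530 inHg/h.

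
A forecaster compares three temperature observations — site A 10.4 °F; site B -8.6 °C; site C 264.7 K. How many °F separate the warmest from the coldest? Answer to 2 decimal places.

site A: 10.4 °F = -12.000 °C.
site C: 264.7 K = -8.450 °C.
Spread: (-8.450) − (-12.000) = 3.550 °C = 6.39 °F.

6.39 °F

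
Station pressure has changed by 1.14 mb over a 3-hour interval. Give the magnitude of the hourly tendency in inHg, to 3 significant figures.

1.14 mb / 3 h × 0.02953 inHg/mb = 0.0112 inHg/h.

0.0112 inHg per hour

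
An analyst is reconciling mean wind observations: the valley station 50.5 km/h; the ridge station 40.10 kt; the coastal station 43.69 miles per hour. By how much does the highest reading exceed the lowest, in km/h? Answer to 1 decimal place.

23.8 km/h

the ridge station: 40.10 kt = 74.265 km/h.
the coastal station: 43.69 mph = 70.312 km/h.
Spread: 74.265 − 50.500 = 23.8 km/h.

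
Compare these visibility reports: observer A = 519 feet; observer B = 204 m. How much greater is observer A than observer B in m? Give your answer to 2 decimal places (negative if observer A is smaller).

-45.81 m

observer A: 519 ft = 158.1912 m.
Difference: 158.1912 − 204.0000 = -45.81 m.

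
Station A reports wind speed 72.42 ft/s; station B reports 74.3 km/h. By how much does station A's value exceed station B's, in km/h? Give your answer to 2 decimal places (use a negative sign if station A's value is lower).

station A: 72.42 ft/s = 79.46502 km/h.
Difference: 79.46502 − 74.30000 = 5.17 km/h.

5.17 km/h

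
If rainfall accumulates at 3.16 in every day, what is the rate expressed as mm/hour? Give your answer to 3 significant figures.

3.34 mm/hour

3.16 in/day × 25.4 mm/in × 0.0416667 day/hour = 3.34 mm/hour.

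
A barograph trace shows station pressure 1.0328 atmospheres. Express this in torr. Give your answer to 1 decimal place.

784.9 mmHg

1 atm = 760 mmHg, so 1.0328 × 760 = 784.9 mmHg.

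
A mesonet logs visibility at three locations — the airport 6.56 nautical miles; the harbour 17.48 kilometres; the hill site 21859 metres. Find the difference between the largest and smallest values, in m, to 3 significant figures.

9710 m

the airport: 6.56 nmi = 12149.12 m.
the harbour: 17.48 km = 17480.00 m.
Spread: 21859.00 − 12149.12 = 9710 m.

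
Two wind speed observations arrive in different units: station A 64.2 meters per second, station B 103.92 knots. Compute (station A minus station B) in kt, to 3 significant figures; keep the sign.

20.9 kt

station A: 64.2 m/s = 124.795 kt.
Difference: 124.795 − 103.920 = 20.9 kt.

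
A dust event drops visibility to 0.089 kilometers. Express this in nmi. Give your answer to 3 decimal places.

1 km = 0.539957 nmi, so 0.089 × 0.539957 = 0.048 nmi.

0.048 nmi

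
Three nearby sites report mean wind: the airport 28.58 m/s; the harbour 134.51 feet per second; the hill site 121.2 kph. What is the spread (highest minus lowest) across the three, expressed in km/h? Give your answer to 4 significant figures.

44.71 km/h

the airport: 28.58 m/s = 102.8880 km/h.
the harbour: 134.51 ft/s = 147.5951 km/h.
Spread: 147.5951 − 102.8880 = 44.71 km/h.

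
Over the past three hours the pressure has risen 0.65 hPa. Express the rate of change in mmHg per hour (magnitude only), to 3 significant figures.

0.163 mmHg per hour

0.65 hPa / 3 h × 0.750062 mmHg/hPa = 0.163 mmHg/h.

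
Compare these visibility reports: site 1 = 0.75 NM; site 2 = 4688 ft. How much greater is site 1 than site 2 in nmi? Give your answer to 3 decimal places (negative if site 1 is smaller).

-0.022 nmi

site 2: 4688 ft = 0.77155 nmi.
Difference: 0.75000 − 0.77155 = -0.022 nmi.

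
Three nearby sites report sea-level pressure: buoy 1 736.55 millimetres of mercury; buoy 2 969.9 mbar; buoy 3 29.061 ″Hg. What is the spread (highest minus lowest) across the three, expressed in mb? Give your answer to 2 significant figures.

14 mb

buoy 1: 736.55 mmHg = 981.99 mb.
buoy 3: 29.061 inHg = 984.12 mb.
Spread: 984.12 − 969.90 = 14 mb.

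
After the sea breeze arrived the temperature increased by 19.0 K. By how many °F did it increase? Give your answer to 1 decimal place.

Converting a difference, only the 9/5 scale factor applies: Δ°F = 19.0 × 1.8 = 34.2 °F.

34.2 °F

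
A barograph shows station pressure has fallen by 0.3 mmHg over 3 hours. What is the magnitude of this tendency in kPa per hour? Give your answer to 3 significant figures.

0.3 mmHg / 3 h × 0.133322 kPa/mmHg = 0.0133 kPa/h.

0.0133 kPa per hour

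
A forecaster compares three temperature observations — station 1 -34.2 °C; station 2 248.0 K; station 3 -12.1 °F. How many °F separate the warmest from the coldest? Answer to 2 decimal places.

station 2: 248.0 K = -25.150 °C.
station 3: -12.1 °F = -24.500 °C.
Spread: (-24.500) − (-34.200) = 9.700 °C = 17.46 °F.

17.46 °F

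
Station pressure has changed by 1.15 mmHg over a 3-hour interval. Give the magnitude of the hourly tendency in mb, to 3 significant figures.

1.15 mmHg / 3 h × 1.33322 mb/mmHg = 0.511 mb/h.

0.511 mb per hour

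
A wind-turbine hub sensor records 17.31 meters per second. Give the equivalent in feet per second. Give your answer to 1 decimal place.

1 m/s = 3.28084 ft/s, so 17.31 × 3.28084 = 56.8 ft/s.

56.8 ft/s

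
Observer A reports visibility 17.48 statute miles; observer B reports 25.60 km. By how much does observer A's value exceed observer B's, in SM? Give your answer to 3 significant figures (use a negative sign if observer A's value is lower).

observer B: 25.60 km = 15.9071 SM.
Difference: 17.4800 − 15.9071 = 1.57 SM.

1.57 SM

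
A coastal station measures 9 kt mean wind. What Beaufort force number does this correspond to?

Beaufort force 3

9 kt lies in the Beaufort 3 band (gentle breeze, 7–10 kt).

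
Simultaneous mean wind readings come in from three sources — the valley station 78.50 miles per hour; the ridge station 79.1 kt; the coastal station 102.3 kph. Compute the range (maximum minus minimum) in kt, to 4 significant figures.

the valley station: 78.50 mph = 68.2146 kt.
the coastal station: 102.3 km/h = 55.2376 kt.
Spread: 79.1000 − 55.2376 = 23.86 kt.

23.86 kt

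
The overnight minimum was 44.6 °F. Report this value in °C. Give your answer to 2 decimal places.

7.00 °C

°C = (°F − 32) × 5/9 = (44.6 − 32) / 1.8 = 7.00 °C.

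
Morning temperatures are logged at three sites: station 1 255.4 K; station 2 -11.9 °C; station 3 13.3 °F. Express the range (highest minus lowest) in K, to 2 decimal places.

7.36 K

station 1: 255.4 K = -17.750 °C.
station 3: 13.3 °F = -10.389 °C.
Spread: (-10.389) − (-17.750) = 7.361 °C.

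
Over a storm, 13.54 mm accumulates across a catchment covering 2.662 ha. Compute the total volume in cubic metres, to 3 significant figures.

360 cubic metres

Area: 2.662 ha = 26620 m².
1 mm over 1 m² is 1 L, so volume = 13.54 × 26620 = 360434.8 L = 360 m³.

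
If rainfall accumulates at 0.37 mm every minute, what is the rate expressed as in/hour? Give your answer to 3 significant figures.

0.37 mm/minute × 0.0393701 in/mm × 60 minute/hour = 0.874 in/hour.

0.874 in/hour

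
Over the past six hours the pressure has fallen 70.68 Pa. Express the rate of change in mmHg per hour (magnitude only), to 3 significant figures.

70.68 Pa / 6 h × 0.00750062 mmHg/Pa = 0.0884 mmHg/h.

0.0884 mmHg per hour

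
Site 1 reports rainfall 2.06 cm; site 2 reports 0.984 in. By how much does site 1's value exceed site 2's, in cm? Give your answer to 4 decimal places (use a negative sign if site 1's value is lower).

site 2: 0.984 in = 2.499360 cm.
Difference: 2.060000 − 2.499360 = -0.4394 cm.

-0.4394 cm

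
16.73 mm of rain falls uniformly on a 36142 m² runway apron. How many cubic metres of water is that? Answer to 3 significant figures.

1 mm over 1 m² is 1 L, so volume = 16.73 × 36142 = 604655.66 L = 605 m³.

605 cubic metres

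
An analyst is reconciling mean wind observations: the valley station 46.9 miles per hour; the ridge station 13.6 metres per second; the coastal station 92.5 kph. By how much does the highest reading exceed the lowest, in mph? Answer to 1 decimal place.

27.1 mph

the ridge station: 13.6 m/s = 30.422 mph.
the coastal station: 92.5 km/h = 57.477 mph.
Spread: 57.477 − 30.422 = 27.1 mph.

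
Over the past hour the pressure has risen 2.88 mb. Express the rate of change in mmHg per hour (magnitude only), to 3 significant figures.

2.88 mb / 1 h × 0.750062 mmHg/mb = 2.16 mmHg/h.

2.16 mmHg per hour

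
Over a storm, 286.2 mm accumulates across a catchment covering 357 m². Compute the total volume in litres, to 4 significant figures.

102200 litres

1 mm over 1 m² is 1 L, so volume = 286.2 × 357 = 102173.4 L ≈ 102200 L.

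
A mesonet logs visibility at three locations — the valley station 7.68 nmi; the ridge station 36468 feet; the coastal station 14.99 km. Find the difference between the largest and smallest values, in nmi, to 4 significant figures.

2.092 nmi

the ridge station: 36468 ft = 6.00186 nmi.
the coastal station: 14.99 km = 8.09395 nmi.
Spread: 8.09395 − 6.00186 = 2.092 nmi.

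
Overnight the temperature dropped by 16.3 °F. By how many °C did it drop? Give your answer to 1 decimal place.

9.1 °C

A change of 1 °C equals a change of 1.8 °F: Δ°C = 16.3 × 0.5556 = 9.1 °C.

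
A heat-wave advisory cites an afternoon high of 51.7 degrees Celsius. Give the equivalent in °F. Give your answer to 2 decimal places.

°F = °C × 9/5 + 32 = 51.7 × 1.8 + 32 = 125.06 °F.

125.06 °F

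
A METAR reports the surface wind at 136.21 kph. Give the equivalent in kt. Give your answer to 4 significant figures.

73.55 kt

1 km/h = 0.539957 kt, so 136.21 × 0.539957 = 73.55 kt.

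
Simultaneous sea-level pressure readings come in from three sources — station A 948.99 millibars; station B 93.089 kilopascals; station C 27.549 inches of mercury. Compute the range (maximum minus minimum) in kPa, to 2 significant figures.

1.8 kPa

station A: 948.99 mb = 94.899 kPa.
station C: 27.549 inHg = 93.292 kPa.
Spread: 94.899 − 93.089 = 1.8 kPa.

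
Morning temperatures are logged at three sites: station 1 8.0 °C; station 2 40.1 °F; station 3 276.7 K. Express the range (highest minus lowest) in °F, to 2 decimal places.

station 2: 40.1 °F = 4.500 °C.
station 3: 276.7 K = 3.550 °C.
Spread: 8.000 − 3.550 = 4.450 °C = 8.01 °F.

8.01 °F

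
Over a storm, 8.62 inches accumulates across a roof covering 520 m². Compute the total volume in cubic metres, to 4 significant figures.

113.9 cubic metres

Depth: 8.62 in × 25.4 = 218.948 mm.
1 mm over 1 m² is 1 L, so volume = 218.948 × 520 = 113852.96 L = 113.9 m³.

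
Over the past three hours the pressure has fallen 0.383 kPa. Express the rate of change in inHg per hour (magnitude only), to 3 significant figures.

0.0377 inHg per hour

0.383 kPa / 3 h × 0.2953 inHg/kPa = 0.0377 inHg/h.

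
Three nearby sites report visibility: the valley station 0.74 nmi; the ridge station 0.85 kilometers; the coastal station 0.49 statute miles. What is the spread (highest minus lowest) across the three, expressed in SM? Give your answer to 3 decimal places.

0.362 SM

the valley station: 0.74 nmi = 0.85158 SM.
the ridge station: 0.85 km = 0.52817 SM.
Spread: 0.85158 − 0.49000 = 0.362 SM.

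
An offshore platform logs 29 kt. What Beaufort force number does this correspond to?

29 kt lies in the Beaufort 7 band (near gale, 28–33 kt).

Beaufort force 7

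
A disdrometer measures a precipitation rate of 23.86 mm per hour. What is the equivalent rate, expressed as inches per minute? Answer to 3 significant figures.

23.86 mm/hour × 0.0393701 in/mm × 0.0166667 hour/minute = 0.0157 in/minute.

0.0157 in/minute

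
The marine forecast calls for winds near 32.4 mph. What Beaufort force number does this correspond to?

32.4 mph = 14.5 m/s, which is Beaufort 7 (near gale, 13.9–17.1 m/s).

Beaufort force 7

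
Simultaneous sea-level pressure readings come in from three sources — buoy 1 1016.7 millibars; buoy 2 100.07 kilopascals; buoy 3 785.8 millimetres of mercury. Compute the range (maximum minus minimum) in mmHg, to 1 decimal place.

buoy 1: 1016.7 mb = 762.588 mmHg.
buoy 2: 100.07 kPa = 750.587 mmHg.
Spread: 785.800 − 750.587 = 35.2 mmHg.

35.2 mmHg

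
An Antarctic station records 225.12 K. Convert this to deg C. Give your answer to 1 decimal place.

-48.0 °C

°C = 225.12 − 273.15 = -48.0 °C.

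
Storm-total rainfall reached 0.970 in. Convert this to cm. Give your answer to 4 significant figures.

1 in = 2.54 cm, so 0.970 × 2.54 = 2.464 cm.

2.464 cm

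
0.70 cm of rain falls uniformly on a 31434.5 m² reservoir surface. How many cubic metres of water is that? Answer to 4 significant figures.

220.0 cubic metres

Depth: 0.70 cm × 10 = 7 mm.
1 mm over 1 m² is 1 L, so volume = 7 × 31434.5 = 220041.5 L = 220.0 m³.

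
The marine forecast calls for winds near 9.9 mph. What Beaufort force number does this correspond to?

9.9 mph = 4.4 m/s, which is Beaufort 3 (gentle breeze, 3.4–5.4 m/s).

Beaufort force 3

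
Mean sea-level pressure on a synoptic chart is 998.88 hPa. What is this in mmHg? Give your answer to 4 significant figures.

1 hPa = 0.750062 mmHg, so 998.88 × 0.750062 = 749.2 mmHg.

749.2 mmHg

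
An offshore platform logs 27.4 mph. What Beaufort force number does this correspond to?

27.4 mph = 12.2 m/s, which is Beaufort 6 (strong breeze, 10.8–13.8 m/s).

Beaufort force 6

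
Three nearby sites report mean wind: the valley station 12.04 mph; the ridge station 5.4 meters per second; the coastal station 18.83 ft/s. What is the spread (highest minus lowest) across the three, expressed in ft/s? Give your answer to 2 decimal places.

the valley station: 12.04 mph = 17.6587 ft/s.
the ridge station: 5.4 m/s = 17.7165 ft/s.
Spread: 18.8300 − 17.6587 = 1.17 ft/s.

1.17 ft/s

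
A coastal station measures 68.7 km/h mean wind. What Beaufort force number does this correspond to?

68.7 km/h = 19.1 m/s, which is Beaufort 8 (gale, 17.2–20.7 m/s).

Beaufort force 8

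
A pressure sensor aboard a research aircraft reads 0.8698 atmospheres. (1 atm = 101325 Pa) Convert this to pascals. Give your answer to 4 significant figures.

1 atm = 101325 Pa, so 0.8698 × 101325 = 88130 Pa.

88130 Pa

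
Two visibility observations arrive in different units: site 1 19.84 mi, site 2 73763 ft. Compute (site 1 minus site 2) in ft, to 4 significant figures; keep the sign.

site 1: 19.84 SM = 104755.20 ft.
Difference: 104755.20 − 73763.00 = 30990 ft.

30990 ft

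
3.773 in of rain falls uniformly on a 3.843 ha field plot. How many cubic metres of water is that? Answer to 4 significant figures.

3683 cubic metres

Depth: 3.773 in × 25.4 = 95.8342 mm.
Area: 3.843 ha = 38430 m².
1 mm over 1 m² is 1 L, so volume = 95.8342 × 38430 = 3682908.3 L = 3683 m³.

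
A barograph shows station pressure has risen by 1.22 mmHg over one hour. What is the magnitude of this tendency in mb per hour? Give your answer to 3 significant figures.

1.63 mb per hour

1.22 mmHg / 1 h × 1.33322 mb/mmHg = 1.63 mb/h.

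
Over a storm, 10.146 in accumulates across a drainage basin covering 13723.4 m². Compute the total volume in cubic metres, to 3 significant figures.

3540 cubic metres

Depth: 10.146 in × 25.4 = 257.7084 mm.
1 mm over 1 m² is 1 L, so volume = 257.7084 × 13723.4 = 3536635.5 L = 3540 m³.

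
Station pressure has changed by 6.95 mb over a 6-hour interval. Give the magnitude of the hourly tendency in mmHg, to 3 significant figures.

6.95 mb / 6 h × 0.750062 mmHg/mb = 0.869 mmHg/h.

0.869 mmHg per hour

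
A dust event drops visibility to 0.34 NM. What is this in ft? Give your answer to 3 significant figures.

2070 ft

1 nmi = 6076.12 ft, so 0.34 × 6076.12 = 2070 ft.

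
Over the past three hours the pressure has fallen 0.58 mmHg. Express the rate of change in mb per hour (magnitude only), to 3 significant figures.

0.258 mb per hour

0.58 mmHg / 3 h × 1.33322 mb/mmHg = 0.258 mb/h.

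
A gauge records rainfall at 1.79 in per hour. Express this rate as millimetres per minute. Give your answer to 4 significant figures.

0.7578 mm/minute

1.79 in/hour × 25.4 mm/in × 0.0166667 hour/minute = 0.7578 mm/minute.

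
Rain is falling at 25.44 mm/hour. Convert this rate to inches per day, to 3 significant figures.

24.0 in/day

25.44 mm/hour × 0.0393701 in/mm × 24 hour/day = 24.0 in/day.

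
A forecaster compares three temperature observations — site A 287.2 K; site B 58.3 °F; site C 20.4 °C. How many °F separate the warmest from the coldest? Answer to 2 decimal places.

11.43 °F

site A: 287.2 K = 14.050 °C.
site B: 58.3 °F = 14.611 °C.
Spread: 20.400 − 14.050 = 6.350 °C = 11.43 °F.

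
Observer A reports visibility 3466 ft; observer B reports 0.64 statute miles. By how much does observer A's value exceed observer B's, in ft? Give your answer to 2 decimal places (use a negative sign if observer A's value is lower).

observer B: 0.64 SM = 3379.2000 ft.
Difference: 3466.0000 − 3379.2000 = 86.80 ft.

86.80 ft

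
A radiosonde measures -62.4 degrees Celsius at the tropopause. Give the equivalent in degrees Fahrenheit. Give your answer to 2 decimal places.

-80.32 °F

°F = °C × 9/5 + 32 = -62.4 × 1.8 + 32 = -80.32 °F.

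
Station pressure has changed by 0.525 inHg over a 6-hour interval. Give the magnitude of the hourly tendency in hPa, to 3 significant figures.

0.525 inHg / 6 h × 33.8639 hPa/inHg = 2.96 hPa/h.

2.96 hPa per hour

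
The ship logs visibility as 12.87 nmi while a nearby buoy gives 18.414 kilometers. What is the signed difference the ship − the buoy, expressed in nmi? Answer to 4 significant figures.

2.927 nmi

the buoy: 18.414 km = 9.94276 nmi.
Difference: 12.87000 − 9.94276 = 2.927 nmi.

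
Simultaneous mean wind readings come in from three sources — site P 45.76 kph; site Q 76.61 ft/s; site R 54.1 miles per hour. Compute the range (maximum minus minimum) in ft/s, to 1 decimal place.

site P: 45.76 km/h = 41.703 ft/s.
site R: 54.1 mph = 79.347 ft/s.
Spread: 79.347 − 41.703 = 37.6 ft/s.

37.6 ft/s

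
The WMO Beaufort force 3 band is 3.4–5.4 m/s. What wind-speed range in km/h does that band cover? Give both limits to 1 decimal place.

3.4–5.4 m/s × 3.6 = 12.2–19.4 km/h.

12.2 to 19.4 km/h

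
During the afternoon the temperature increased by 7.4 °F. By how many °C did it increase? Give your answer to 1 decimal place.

4.1 °C

Converting a difference, only the 9/5 scale factor applies: Δ°C = 7.4 × 0.5556 = 4.1 °C.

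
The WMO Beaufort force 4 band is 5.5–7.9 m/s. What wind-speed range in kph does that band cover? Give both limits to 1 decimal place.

19.8 to 28.4 km/h

5.5–7.9 m/s × 3.6 = 19.8–28.4 km/h.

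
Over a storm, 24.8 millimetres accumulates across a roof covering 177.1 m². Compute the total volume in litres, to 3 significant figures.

1 mm over 1 m² is 1 L, so volume = 24.8 × 177.1 = 4392.08 L ≈ 4390 L.

4390 litres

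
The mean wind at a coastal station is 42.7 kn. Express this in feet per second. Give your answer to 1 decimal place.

1 kt = 1.68781 ft/s, so 42.7 × 1.68781 = 72.1 ft/s.

72.1 ft/s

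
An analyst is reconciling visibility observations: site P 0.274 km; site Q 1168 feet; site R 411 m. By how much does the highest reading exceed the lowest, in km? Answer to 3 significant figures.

site Q: 1168 ft = 0.35601 km.
site R: 411 m = 0.41100 km.
Spread: 0.41100 − 0.27400 = 0.137 km.

0.137 km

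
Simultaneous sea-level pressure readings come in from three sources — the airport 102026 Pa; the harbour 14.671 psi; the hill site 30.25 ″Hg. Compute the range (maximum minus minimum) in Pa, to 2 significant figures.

1300 Pa

the harbour: 14.671 psi = 101152.98 Pa.
the hill site: 30.25 inHg = 102438.27 Pa.
Spread: 102438.27 − 101152.98 = 1300 Pa.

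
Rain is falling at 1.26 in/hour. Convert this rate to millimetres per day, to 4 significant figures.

1.26 in/hour × 25.4 mm/in × 24 hour/day = 768.1 mm/day.

768.1 mm/day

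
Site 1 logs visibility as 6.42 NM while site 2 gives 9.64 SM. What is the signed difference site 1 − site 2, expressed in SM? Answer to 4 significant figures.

-2.252 SM

site 1: 6.42 nmi = 7.38800 SM.
Difference: 7.38800 − 9.64000 = -2.252 SM.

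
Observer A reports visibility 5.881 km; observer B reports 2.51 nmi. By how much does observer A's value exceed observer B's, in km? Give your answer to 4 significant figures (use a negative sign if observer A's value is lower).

observer B: 2.51 nmi = 4.64852 km.
Difference: 5.88100 − 4.64852 = 1.232 km.

1.232 km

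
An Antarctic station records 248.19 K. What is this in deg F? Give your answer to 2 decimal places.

First to °C: -24.96 °C.
Then to °F: -12.93 °F.

-12.93 °F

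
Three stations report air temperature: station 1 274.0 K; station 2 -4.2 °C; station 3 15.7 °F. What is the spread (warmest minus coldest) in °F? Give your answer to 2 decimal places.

station 1: 274.0 K = 0.850 °C.
station 3: 15.7 °F = -9.056 °C.
Spread: 0.850 − (-9.056) = 9.906 °C = 17.83 °F.

17.83 °F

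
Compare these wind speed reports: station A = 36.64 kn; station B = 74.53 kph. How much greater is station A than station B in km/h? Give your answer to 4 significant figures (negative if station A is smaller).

station A: 36.64 kt = 67.85728 km/h.
Difference: 67.85728 − 74.53000 = -6.673 km/h.

-6.673 km/h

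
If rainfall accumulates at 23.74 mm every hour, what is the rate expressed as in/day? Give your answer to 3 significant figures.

22.4 in/day

23.74 mm/hour × 0.0393701 in/mm × 24 hour/day = 22.4 in/day.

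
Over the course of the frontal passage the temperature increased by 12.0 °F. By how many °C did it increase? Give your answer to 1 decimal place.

6.7 °C

For a temperature change the 32° offset cancels: Δ°C = 12.0 × 0.5556 = 6.7 °C.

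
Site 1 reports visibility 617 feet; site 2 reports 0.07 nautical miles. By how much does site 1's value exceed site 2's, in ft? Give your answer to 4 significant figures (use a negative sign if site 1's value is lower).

site 2: 0.07 nmi = 425.328 ft.
Difference: 617.000 − 425.328 = 191.7 ft.

191.7 ft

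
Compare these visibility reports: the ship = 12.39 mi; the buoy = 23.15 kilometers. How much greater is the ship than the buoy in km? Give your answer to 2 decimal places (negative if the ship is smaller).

the ship: 12.39 SM = 19.9398 km.
Difference: 19.9398 − 23.1500 = -3.21 km.

-3.21 km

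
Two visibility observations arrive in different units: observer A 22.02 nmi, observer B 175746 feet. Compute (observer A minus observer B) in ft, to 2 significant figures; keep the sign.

observer A: 22.02 nmi = 133796.06 ft.
Difference: 133796.06 − 175746.00 = -42000 ft.

-42000 ft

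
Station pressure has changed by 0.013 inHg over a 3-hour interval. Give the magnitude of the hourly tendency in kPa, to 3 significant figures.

0.0147 kPa per hour

0.013 inHg / 3 h × 3.38639 kPa/inHg = 0.0147 kPa/h.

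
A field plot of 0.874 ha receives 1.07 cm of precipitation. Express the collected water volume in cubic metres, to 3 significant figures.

93.5 cubic metres

Depth: 1.07 cm × 10 = 10.7 mm.
Area: 0.874 ha = 8740 m².
1 mm over 1 m² is 1 L, so volume = 10.7 × 8740 = 93518 L = 93.5 m³.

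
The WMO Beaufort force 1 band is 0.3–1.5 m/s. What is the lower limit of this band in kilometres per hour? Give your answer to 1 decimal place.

0.3–1.5 m/s × 3.6 = 1.1–5.4 km/h.

1.1 km/h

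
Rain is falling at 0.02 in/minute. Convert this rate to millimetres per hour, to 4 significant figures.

0.02 in/minute × 25.4 mm/in × 60 minute/hour = 30.48 mm/hour.

30.48 mm/hour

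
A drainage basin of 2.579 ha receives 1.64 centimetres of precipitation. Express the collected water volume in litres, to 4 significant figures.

423000 litres

Depth: 1.64 cm × 10 = 16.4 mm.
Area: 2.579 ha = 25790 m².
1 mm over 1 m² is 1 L, so volume = 16.4 × 25790 = 422956 L ≈ 423000 L.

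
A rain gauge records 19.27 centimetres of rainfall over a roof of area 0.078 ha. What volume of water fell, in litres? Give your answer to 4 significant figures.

150300 litres

Depth: 19.27 cm × 10 = 192.7 mm.
Area: 0.078 ha = 780 m².
1 mm over 1 m² is 1 L, so volume = 192.7 × 780 = 150306 L ≈ 150300 L.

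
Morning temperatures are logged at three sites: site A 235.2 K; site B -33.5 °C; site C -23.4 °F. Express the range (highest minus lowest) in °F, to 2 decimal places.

site A: 235.2 K = -37.950 °C.
site C: -23.4 °F = -30.778 °C.
Spread: (-30.778) − (-37.950) = 7.172 °C = 12.91 °F.

12.91 °F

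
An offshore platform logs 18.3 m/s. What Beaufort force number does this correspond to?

Beaufort force 8

18.3 m/s lies in the Beaufort 8 band (gale, 17.2–20.7 m/s).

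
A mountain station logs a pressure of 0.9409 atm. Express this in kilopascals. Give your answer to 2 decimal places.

1 atm = 101.325 kPa, so 0.9409 × 101.325 = 95.34 kPa.

95.34 kPa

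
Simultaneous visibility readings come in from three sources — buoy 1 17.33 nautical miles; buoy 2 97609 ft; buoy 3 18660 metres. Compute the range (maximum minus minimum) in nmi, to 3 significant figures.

buoy 2: 97609 ft = 16.0644 nmi.
buoy 3: 18660 m = 10.0756 nmi.
Spread: 17.3300 − 10.0756 = 7.25 nmi.

7.25 nmi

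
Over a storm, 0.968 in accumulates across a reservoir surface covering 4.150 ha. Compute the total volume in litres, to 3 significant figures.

1020000 litres

Depth: 0.968 in × 25.4 = 24.5872 mm.
Area: 4.150 ha = 41500 m².
1 mm over 1 m² is 1 L, so volume = 24.5872 × 41500 = 1020368.8 L ≈ 1020000 L.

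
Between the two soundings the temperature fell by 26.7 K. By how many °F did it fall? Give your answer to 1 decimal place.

A change of 1 °C equals a change of 1.8 °F: Δ°F = 26.7 × 1.8 = 48.1 °F.

48.1 °F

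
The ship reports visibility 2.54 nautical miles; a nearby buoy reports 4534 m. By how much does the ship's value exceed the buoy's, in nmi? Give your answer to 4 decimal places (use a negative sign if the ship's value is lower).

the buoy: 4534 m = 2.448164 nmi.
Difference: 2.540000 − 2.448164 = 0.0918 nmi.

0.0918 nmi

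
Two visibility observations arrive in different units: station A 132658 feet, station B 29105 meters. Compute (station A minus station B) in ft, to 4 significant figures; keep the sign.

37170 ft

station B: 29105 m = 95488.85 ft.
Difference: 132658.00 − 95488.85 = 37170 ft.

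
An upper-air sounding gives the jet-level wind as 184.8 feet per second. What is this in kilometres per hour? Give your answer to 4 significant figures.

202.8 km/h

1 ft/s = 1.09728 km/h, so 184.8 × 1.09728 = 202.8 km/h.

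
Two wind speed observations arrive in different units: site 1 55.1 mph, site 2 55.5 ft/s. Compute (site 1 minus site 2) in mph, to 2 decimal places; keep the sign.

site 2: 55.5 ft/s = 37.8409 mph.
Difference: 55.1000 − 37.8409 = 17.26 mph.

17.26 mph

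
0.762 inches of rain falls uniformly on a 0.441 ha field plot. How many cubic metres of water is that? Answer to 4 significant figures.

Depth: 0.762 in × 25.4 = 19.3548 mm.
Area: 0.441 ha = 4410 m².
1 mm over 1 m² is 1 L, so volume = 19.3548 × 4410 = 85354.668 L = 85.35 m³.

85.35 cubic metres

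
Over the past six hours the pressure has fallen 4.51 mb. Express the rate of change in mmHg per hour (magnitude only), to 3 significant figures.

0.564 mmHg per hour

4.51 mb / 6 h × 0.750062 mmHg/mb = 0.564 mmHg/h.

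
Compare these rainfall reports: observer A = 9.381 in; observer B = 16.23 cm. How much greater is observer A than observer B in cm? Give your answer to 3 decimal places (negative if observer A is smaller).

observer A: 9.381 in = 23.82774 cm.
Difference: 23.82774 − 16.23000 = 7.598 cm.

7.598 cm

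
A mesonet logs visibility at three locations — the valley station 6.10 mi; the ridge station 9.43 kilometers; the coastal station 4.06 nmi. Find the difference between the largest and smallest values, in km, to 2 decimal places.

2.30 km

the valley station: 6.10 SM = 9.8170 km.
the coastal station: 4.06 nmi = 7.5191 km.
Spread: 9.8170 − 7.5191 = 2.30 km.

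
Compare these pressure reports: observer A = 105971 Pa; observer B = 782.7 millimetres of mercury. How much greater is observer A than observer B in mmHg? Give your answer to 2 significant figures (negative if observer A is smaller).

observer A: 105971 Pa = 794.85 mmHg.
Difference: 794.85 − 782.70 = 12 mmHg.

12 mmHg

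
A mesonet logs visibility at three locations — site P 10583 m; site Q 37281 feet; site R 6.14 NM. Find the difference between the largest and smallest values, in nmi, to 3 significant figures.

site P: 10583 m = 5.71436 nmi.
site Q: 37281 ft = 6.13566 nmi.
Spread: 6.14000 − 5.71436 = 0.426 nmi.

0.426 nmi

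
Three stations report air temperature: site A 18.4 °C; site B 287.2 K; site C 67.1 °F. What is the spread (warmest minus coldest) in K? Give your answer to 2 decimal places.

5.45 K

site B: 287.2 K = 14.050 °C.
site C: 67.1 °F = 19.500 °C.
Spread: 19.500 − 14.050 = 5.450 °C.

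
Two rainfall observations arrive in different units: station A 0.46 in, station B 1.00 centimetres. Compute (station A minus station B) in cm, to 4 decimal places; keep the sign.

0.1684 cm

station A: 0.46 in = 1.168400 cm.
Difference: 1.168400 − 1.000000 = 0.1684 cm.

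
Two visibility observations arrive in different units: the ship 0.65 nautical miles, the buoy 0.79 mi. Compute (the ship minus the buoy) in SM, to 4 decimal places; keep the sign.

-0.0420 SM

the ship: 0.65 nmi = 0.748007 SM.
Difference: 0.748007 − 0.790000 = -0.0420 SM.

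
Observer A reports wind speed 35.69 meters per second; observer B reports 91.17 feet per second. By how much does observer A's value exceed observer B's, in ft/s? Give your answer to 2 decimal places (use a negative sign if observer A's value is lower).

observer A: 35.69 m/s = 117.0932 ft/s.
Difference: 117.0932 − 91.1700 = 25.92 ft/s.

25.92 ft/s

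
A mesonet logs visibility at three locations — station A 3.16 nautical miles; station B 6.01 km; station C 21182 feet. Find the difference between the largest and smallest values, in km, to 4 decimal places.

0.6040 km

station A: 3.16 nmi = 5.852320 km.
station C: 21182 ft = 6.456274 km.
Spread: 6.456274 − 5.852320 = 0.6040 km.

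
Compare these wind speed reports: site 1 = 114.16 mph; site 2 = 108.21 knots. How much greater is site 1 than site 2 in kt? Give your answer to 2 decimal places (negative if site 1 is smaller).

-9.01 kt

site 1: 114.16 mph = 99.2023 kt.
Difference: 99.2023 − 108.2100 = -9.01 kt.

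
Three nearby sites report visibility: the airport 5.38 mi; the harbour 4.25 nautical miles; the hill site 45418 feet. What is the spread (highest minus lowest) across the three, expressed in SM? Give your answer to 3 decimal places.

the harbour: 4.25 nmi = 4.89081 SM.
the hill site: 45418 ft = 8.60189 SM.
Spread: 8.60189 − 4.89081 = 3.711 SM.

3.711 SM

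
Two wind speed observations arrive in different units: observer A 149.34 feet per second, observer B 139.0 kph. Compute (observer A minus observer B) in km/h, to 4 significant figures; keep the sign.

observer A: 149.34 ft/s = 163.8678 km/h.
Difference: 163.8678 − 139.0000 = 24.87 km/h.

24.87 km/h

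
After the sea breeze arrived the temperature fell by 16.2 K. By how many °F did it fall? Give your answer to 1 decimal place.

29.2 °F

A change of 1 °C equals a change of 1.8 °F: Δ°F = 16.2 × 1.8 = 29.2 °F.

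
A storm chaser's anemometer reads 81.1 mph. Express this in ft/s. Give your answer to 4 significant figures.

1 mph = 1.46667 ft/s, so 81.1 × 1.46667 = 118.9 ft/s.

118.9 ft/s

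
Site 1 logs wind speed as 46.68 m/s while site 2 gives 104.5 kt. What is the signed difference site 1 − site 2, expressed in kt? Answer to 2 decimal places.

-13.76 kt

site 1: 46.68 m/s = 90.7387 kt.
Difference: 90.7387 − 104.5000 = -13.76 kt.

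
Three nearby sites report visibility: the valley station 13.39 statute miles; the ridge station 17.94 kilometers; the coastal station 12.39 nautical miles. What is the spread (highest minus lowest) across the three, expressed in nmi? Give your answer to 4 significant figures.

the valley station: 13.39 SM = 11.63559 nmi.
the ridge station: 17.94 km = 9.68683 nmi.
Spread: 12.39000 − 9.68683 = 2.703 nmi.

2.703 nmi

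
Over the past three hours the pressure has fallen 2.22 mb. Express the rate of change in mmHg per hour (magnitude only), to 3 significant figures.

2.22 mb / 3 h × 0.750062 mmHg/mb = 0.555 mmHg/h.

0.555 mmHg per hour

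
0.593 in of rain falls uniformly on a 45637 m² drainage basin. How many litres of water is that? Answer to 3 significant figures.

Depth: 0.593 in × 25.4 = 15.0622 mm.
1 mm over 1 m² is 1 L, so volume = 15.0622 × 45637 = 687393.62 L ≈ 687000 L.

687000 litres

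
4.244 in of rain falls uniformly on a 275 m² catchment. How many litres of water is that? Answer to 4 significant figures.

Depth: 4.244 in × 25.4 = 107.7976 mm.
1 mm over 1 m² is 1 L, so volume = 107.7976 × 275 = 29644.34 L ≈ 29640 L.

29640 litres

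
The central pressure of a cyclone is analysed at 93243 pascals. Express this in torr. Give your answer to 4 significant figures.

1 Pa = 0.00750062 mmHg, so 93243 × 0.00750062 = 699.4 mmHg.

699.4 mmHg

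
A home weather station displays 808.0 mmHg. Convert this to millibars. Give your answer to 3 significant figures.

1 mmHg = 1.33322 mb, so 808.0 × 1.33322 = 1080 mb.

1080 mb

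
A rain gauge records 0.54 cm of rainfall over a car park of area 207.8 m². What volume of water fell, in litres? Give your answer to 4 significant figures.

1122 litres

Depth: 0.54 cm × 10 = 5.4 mm.
1 mm over 1 m² is 1 L, so volume = 5.4 × 207.8 = 1122.12 L ≈ 1122 L.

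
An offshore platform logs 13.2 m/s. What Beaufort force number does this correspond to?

Beaufort force 6

13.2 m/s lies in the Beaufort 6 band (strong breeze, 10.8–13.8 m/s).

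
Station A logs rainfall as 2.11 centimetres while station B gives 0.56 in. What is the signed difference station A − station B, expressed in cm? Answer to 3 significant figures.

0.688 cm

station B: 0.56 in = 1.42240 cm.
Difference: 2.11000 − 1.42240 = 0.688 cm.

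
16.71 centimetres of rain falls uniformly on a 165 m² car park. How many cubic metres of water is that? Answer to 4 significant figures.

Depth: 16.71 cm × 10 = 167.1 mm.
1 mm over 1 m² is 1 L, so volume = 167.1 × 165 = 27571.5 L = 27.57 m³.

27.57 cubic metres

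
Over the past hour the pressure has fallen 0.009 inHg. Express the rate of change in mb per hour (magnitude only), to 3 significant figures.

0.305 mb per hour

0.009 inHg / 1 h × 33.8639 mb/inHg = 0.305 mb/h.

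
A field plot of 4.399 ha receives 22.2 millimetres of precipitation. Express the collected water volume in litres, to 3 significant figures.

Area: 4.399 ha = 43990 m².
1 mm over 1 m² is 1 L, so volume = 22.2 × 43990 = 976578 L ≈ 977000 L.

977000 litres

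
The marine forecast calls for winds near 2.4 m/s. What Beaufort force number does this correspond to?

2.4 m/s lies in the Beaufort 2 band (light breeze, 1.6–3.3 m/s).

Beaufort force 2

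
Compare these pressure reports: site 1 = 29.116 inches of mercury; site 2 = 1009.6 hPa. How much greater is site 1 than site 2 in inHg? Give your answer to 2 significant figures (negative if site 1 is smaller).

-0.70 inHg

site 2: 1009.6 hPa = 29.8135 inHg.
Difference: 29.1160 − 29.8135 = -0.70 inHg.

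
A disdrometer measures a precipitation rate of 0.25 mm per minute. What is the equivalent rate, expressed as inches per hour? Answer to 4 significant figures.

0.5906 in/hour

0.25 mm/minute × 0.0393701 in/mm × 60 minute/hour = 0.5906 in/hour.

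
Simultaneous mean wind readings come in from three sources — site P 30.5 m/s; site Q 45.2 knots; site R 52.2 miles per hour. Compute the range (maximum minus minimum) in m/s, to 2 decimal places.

site Q: 45.2 kt = 23.2529 m/s.
site R: 52.2 mph = 23.3355 m/s.
Spread: 30.5000 − 23.2529 = 7.25 m/s.

7.25 m/s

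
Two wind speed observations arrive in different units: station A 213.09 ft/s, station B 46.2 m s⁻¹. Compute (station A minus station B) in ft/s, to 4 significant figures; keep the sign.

61.52 ft/s

station B: 46.2 m/s = 151.5748 ft/s.
Difference: 213.0900 − 151.5748 = 61.52 ft/s.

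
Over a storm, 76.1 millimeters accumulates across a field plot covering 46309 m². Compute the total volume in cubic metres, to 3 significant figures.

3520 cubic metres

1 mm over 1 m² is 1 L, so volume = 76.1 × 46309 = 3524114.9 L = 3520 m³.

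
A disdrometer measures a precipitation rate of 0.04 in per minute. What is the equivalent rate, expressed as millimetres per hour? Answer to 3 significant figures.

0.04 in/minute × 25.4 mm/in × 60 minute/hour = 61.0 mm/hour.

61.0 mm/hour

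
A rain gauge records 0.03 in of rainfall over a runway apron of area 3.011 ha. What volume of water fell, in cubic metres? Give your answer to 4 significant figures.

Depth: 0.03 in × 25.4 = 0.762 mm.
Area: 3.011 ha = 30110 m².
1 mm over 1 m² is 1 L, so volume = 0.762 × 30110 = 22943.82 L = 22.94 m³.

22.94 cubic metres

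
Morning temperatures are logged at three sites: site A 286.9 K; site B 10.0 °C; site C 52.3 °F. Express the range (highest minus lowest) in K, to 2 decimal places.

site A: 286.9 K = 13.750 °C.
site C: 52.3 °F = 11.278 °C.
Spread: 13.750 − 10.000 = 3.750 °C.

3.75 K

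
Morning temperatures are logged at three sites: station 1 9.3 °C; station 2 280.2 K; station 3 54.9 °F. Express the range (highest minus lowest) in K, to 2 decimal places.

5.67 K

station 2: 280.2 K = 7.050 °C.
station 3: 54.9 °F = 12.722 °C.
Spread: 12.722 − 7.050 = 5.672 °C.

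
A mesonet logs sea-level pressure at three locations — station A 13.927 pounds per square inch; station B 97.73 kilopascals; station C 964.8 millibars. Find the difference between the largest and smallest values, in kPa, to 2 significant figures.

station A: 13.927 psi = 96.023 kPa.
station C: 964.8 mb = 96.480 kPa.
Spread: 97.730 − 96.023 = 1.7 kPa.

1.7 kPa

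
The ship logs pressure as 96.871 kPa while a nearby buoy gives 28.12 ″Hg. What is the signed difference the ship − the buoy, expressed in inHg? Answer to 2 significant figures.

0.49 inHg

the ship: 96.871 kPa = 28.6060 inHg.
Difference: 28.6060 − 28.1200 = 0.49 inHg.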